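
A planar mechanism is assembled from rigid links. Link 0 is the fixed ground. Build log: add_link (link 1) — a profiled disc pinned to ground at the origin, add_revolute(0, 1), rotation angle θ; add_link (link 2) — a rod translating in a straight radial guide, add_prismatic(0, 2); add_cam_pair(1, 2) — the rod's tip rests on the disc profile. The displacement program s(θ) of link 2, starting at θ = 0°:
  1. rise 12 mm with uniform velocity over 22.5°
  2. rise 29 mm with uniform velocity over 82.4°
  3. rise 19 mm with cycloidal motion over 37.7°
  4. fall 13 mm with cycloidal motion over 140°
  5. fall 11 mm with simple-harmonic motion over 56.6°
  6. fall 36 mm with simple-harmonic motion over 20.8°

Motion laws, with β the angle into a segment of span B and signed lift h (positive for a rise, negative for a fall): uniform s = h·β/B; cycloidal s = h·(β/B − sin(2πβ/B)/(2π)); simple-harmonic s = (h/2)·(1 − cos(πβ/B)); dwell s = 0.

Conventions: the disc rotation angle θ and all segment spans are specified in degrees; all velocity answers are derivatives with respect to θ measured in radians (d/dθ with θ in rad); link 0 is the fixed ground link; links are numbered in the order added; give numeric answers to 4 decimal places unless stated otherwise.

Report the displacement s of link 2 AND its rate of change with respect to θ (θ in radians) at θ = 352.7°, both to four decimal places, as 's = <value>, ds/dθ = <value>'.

seg 1 [0°–22.5°] uniform, h=12: full span → s += 12 → s = 12.0000
seg 2 [22.5°–104.9°] uniform, h=29: full span → s += 29 → s = 41.0000
seg 3 [104.9°–142.6°] cycloidal, h=19: full span → s += 19 → s = 60.0000
seg 4 [142.6°–282.6°] cycloidal, h=-13: full span → s += -13 → s = 47.0000
seg 5 [282.6°–339.2°] simple-harmonic, h=-11: full span → s += -11 → s = 36.0000
seg 6 [339.2°–360°] simple-harmonic, h=-36: θ=352.7° here. β=13.5, B=20.8. -36/2·(1 − cos(π·0.6490)) = -26.1233 → s = 9.8767
velocity in seg [339.2°–360°] (simple-harmonic), θ in radians: β = 13.5° = 0.2356 rad, B = 20.8° = 0.3630 rad; ds/dθ = (πh/(2B)) sin(πβ/B) = (π·(-36)/(2·0.3630)) sin(π·0.6490) = -139.004389 mm/rad

s = 9.8767, ds/dθ = -139.0044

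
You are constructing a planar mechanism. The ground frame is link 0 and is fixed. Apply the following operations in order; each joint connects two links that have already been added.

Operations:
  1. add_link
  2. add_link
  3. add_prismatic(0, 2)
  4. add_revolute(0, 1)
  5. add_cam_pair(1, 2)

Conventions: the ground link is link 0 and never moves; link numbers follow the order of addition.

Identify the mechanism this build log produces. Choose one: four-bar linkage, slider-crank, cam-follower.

links: 3 (incl. ground); joints: 1 revolute, 1 prismatic, 1 higher (cam) pair, forming one closed loop
3 links, revolute + prismatic + higher pair in one loop → cam-follower

cam-follower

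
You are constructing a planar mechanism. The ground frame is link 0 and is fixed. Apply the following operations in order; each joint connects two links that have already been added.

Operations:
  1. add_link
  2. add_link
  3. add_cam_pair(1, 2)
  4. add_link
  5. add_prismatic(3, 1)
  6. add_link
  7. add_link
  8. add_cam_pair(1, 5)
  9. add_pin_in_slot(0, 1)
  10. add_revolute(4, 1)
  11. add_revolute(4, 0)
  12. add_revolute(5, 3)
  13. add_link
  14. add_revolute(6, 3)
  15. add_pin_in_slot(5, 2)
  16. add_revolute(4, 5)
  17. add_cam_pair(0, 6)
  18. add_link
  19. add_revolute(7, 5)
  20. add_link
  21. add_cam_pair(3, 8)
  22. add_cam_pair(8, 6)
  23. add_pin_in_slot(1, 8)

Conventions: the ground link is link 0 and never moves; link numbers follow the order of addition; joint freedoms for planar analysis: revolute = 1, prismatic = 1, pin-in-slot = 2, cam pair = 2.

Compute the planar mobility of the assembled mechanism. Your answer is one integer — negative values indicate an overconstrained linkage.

link 0 = ground. State L|J1|J2 = 1|0|0
+link1  2|0|0
+link2  3|0|0
C(1,2) f=2→J2  3|0|1
+link3  4|0|1
P(3,1) f=1→J1  4|1|1
+link4  5|1|1
+link5  6|1|1
C(1,5) f=2→J2  6|1|2
PS(0,1) f=2→J2  6|1|3
R(4,1) f=1→J1  6|2|3
R(4,0) f=1→J1  6|3|3
R(5,3) f=1→J1  6|4|3
+link6  7|4|3
R(6,3) f=1→J1  7|5|3
PS(5,2) f=2→J2  7|5|4
R(4,5) f=1→J1  7|6|4
C(0,6) f=2→J2  7|6|5
+link7  8|6|5
R(7,5) f=1→J1  8|7|5
+link8  9|7|5
C(3,8) f=2→J2  9|7|6
C(8,6) f=2→J2  9|7|7
PS(1,8) f=2→J2  9|7|8
M = 3(9−1)−2·7−8 = 24−14−8 = 2

M = 2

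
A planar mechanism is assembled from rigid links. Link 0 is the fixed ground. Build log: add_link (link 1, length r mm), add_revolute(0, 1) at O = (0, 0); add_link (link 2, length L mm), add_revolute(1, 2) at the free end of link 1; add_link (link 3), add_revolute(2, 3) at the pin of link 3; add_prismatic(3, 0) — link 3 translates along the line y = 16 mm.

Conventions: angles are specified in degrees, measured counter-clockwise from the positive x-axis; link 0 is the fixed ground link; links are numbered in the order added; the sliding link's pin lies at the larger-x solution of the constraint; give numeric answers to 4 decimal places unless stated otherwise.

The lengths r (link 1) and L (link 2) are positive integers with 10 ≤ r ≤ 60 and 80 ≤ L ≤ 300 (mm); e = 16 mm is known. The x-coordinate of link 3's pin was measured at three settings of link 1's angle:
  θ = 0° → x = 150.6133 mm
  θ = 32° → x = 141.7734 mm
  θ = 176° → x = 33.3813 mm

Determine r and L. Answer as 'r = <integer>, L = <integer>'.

constraint per measurement: (x − r cos θ)² + (r sin θ − e)² = L²
subtracting the θ₁ and θ₂ equations cancels the r² and L² terms:
r = (x₁² − x₂²) / (2[(x₁cos θ₁ + e sin θ₁) − (x₂cos θ₂ + e sin θ₂)]) = 59.0001 → r = 59
L² = (x₁ − r cos θ₁)² + (r sin θ₁ − e)² = 8648.9967 → L = 93.0000 → L = 93
check at θ₃=176°: x = 33.3813 (printed 33.3813) ✓

r = 59, L = 93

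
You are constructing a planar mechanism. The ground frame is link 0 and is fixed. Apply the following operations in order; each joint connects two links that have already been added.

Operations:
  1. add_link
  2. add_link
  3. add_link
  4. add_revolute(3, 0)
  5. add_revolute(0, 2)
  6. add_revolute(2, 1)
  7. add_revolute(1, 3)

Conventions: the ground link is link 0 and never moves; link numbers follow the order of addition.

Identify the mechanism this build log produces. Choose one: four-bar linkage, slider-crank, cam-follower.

links: 4 (incl. ground); joints: 4 revolute, 0 prismatic, 0 higher (cam) pair, forming one closed loop
4 links in a single 4R loop → four-bar linkage

four-bar linkage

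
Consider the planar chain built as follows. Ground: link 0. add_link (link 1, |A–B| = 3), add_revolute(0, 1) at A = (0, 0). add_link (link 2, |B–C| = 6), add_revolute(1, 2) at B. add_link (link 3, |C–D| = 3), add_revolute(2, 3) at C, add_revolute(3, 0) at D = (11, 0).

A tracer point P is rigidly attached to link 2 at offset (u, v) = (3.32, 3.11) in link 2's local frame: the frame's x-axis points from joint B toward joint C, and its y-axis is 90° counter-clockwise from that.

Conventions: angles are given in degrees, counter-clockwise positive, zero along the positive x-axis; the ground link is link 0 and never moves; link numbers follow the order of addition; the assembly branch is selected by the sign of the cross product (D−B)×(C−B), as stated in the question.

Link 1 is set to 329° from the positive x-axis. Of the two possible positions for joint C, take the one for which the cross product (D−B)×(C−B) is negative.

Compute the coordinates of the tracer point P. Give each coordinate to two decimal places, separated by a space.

A=(0,0), D=(11.00,0)
B = A + 3.00·(cos329°, sin329°) = (2.5715, -1.5451)
|BD| = 8.5690
circle(B,6.00) ∩ circle(D,3.00): a=5.8599, h=1.2889
  candidates: C₊=(8.1030,0.7793) cross=11.044; C₋=(8.5678,-1.7562) cross=-11.044
  branch - wants cross < 0 → take C=(8.5678,-1.7562) (cross=-11.044)
ex = (C−B)/|BC| = (0.9994,-0.0352); ey = (0.0352,0.9994)
P = B + 3.32·ex + 3.11·ey = (5.9989,1.4461)

6.00 1.45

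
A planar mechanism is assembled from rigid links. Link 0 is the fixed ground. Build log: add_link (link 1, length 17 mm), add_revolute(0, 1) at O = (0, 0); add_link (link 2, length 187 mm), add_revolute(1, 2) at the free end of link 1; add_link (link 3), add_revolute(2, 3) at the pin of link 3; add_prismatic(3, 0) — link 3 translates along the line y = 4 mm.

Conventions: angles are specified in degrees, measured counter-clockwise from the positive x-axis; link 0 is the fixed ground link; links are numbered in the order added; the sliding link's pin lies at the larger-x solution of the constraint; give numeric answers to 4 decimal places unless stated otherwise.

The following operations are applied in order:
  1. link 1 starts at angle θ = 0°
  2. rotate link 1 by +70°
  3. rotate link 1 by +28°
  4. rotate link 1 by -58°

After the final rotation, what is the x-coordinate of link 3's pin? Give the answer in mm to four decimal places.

geometry: r = 17 mm, L = 187 mm, e = 4 mm; θ starts at 0°
rotate link 1 by +70°: θ ← 0° +70° = 70°
rotate link 1 by +28°: θ ← 70° +28° = 98°
rotate link 1 by -58°: θ ← 98° -58° = 40°
crank pin P = (r cos θ, r sin θ) = (13.022756, 10.927389)
h = r sin θ − e = 10.927389 − 4 = 6.927389
x = r cos θ + √(L² − h²) = 13.022756 + 186.871644 = 199.894399

199.8944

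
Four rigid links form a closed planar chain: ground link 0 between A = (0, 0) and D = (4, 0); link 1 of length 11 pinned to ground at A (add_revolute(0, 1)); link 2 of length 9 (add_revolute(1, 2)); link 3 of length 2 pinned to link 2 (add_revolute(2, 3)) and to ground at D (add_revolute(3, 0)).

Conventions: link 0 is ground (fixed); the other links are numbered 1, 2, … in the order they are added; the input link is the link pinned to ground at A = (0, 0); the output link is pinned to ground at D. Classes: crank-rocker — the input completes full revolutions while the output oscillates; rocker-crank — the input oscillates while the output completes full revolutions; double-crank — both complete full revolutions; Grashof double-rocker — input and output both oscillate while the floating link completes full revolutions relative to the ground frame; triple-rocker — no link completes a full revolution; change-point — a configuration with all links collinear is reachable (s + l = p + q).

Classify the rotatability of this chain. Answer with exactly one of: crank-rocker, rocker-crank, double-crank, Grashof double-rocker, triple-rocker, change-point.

lengths: ground=4, input=11, coupler=9, output=2
sorted: s=2 (shortest), l=11 (longest), p+q=13
s + l = 13 vs p + q = 13
s + l = p + q → change-point (collinear configuration reachable)

change-point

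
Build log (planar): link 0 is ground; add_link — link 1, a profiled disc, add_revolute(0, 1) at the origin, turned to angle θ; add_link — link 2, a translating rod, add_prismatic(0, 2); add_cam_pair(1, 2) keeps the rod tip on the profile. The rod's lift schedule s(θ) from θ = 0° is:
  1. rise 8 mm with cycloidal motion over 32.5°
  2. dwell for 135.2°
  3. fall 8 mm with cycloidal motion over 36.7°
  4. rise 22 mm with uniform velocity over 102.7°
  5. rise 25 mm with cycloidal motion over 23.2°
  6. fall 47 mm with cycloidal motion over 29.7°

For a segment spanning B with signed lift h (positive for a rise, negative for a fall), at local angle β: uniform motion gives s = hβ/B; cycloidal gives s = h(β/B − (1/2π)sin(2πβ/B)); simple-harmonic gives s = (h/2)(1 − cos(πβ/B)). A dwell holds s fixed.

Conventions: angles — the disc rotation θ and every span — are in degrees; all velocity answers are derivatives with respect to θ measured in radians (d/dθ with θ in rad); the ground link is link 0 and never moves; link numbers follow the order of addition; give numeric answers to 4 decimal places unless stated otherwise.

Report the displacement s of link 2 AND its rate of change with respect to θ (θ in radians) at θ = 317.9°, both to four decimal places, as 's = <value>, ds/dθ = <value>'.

seg 1 [0°–32.5°] cycloidal, h=8: full span → s += 8 → s = 8.0000
seg 2 [32.5°–167.7°] dwell: s stays 8.0000
seg 3 [167.7°–204.4°] cycloidal, h=-8: full span → s += -8 → s = 0.0000
seg 4 [204.4°–307.1°] uniform, h=22: full span → s += 22 → s = 22.0000
seg 5 [307.1°–330.3°] cycloidal, h=25: θ=317.9° here. β=10.8, B=23.2. 25·(0.4655 − sin(2π·0.4655)/(2π)) = 10.7826 → s = 32.7826
velocity in seg [307.1°–330.3°] (cycloidal), θ in radians: β = 10.8° = 0.1885 rad, B = 23.2° = 0.4049 rad; ds/dθ = (h/B)(1 − cos(2πβ/B)) = (25/0.4049)(1 − cos(2π·0.4655)) = 122.038810 mm/rad

s = 32.7826, ds/dθ = 122.0388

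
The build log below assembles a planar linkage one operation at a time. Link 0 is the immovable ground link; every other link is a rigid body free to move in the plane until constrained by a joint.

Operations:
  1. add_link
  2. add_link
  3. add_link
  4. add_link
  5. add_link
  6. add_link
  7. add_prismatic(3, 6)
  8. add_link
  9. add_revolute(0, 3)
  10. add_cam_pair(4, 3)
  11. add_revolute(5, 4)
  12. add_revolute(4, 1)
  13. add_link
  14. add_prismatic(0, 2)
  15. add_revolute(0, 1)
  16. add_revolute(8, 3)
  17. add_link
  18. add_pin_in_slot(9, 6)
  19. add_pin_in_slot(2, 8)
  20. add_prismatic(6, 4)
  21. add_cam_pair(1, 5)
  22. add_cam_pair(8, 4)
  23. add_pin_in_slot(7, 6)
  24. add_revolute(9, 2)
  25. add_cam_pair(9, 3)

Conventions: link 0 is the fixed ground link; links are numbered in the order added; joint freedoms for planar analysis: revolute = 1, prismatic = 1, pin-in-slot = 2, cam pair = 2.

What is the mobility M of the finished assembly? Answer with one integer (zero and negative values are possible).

ground; <1,0,0>
#1 <2,0,0>
#2 <3,0,0>
#3 <4,0,0>
#4 <5,0,0>
#5 <6,0,0>
#6 <7,0,0>
P:3↔6 J1 <7,1,0>
#7 <8,1,0>
R:0↔3 J1 <8,2,0>
C:4↔3 J2 <8,2,1>
R:5↔4 J1 <8,3,1>
R:4↔1 J1 <8,4,1>
#8 <9,4,1>
P:0↔2 J1 <9,5,1>
R:0↔1 J1 <9,6,1>
R:8↔3 J1 <9,7,1>
#9 <10,7,1>
PS:9↔6 J2 <10,7,2>
PS:2↔8 J2 <10,7,3>
P:6↔4 J1 <10,8,3>
C:1↔5 J2 <10,8,4>
C:8↔4 J2 <10,8,5>
PS:7↔6 J2 <10,8,6>
R:9↔2 J1 <10,9,6>
C:9↔3 J2 <10,9,7>
3×9 − 2×9 − 1×7 = 2

M = 2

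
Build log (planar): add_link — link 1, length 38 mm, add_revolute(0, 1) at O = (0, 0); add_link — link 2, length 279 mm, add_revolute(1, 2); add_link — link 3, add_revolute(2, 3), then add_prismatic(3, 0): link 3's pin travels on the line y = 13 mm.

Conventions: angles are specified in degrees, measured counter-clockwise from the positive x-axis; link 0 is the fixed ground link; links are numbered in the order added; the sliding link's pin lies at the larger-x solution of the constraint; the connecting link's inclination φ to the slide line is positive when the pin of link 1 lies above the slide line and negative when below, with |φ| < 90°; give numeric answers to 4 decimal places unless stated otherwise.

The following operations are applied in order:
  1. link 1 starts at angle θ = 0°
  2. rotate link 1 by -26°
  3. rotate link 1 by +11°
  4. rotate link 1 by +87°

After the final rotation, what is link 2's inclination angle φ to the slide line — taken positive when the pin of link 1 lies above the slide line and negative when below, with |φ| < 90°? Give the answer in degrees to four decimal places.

geometry: r = 38 mm, L = 279 mm, e = 13 mm; θ starts at 0°
rotate link 1 by -26°: θ ← 0° -26° = -26°
rotate link 1 by +11°: θ ← -26° +11° = -15°
rotate link 1 by +87°: θ ← -15° +87° = 72°
h = r sin θ − e = 36.140148 − 13 = 23.140148
sin φ = h / L = 23.140148 / 279 = 0.08293960
φ = arcsin(0.08293960) = 4.757554°

4.7576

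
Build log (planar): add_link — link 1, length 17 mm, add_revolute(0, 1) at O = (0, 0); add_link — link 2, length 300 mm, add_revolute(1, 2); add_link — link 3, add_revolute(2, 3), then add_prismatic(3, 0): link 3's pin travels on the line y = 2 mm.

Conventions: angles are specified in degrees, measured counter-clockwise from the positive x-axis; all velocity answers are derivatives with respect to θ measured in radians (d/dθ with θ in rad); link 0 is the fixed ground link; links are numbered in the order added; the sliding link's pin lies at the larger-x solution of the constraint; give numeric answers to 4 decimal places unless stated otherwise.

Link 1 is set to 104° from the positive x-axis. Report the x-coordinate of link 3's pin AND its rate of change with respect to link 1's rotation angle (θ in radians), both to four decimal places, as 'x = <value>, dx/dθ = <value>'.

geometry: r = 17 mm, L = 300 mm, e = 2 mm
crank pin P = (r cos θ, r sin θ) = (-4.112672, 16.495027)
h = r sin θ − e = 16.495027 − 2 = 14.495027
x = r cos θ + √(L² − h²) = -4.112672 + 299.649619 = 295.536947
dx/dθ = −r sin θ − h·r cos θ/√(L² − h²) (θ in radians; h = 14.495027) = -16.296084

x = 295.5369, dx/dθ = -16.2961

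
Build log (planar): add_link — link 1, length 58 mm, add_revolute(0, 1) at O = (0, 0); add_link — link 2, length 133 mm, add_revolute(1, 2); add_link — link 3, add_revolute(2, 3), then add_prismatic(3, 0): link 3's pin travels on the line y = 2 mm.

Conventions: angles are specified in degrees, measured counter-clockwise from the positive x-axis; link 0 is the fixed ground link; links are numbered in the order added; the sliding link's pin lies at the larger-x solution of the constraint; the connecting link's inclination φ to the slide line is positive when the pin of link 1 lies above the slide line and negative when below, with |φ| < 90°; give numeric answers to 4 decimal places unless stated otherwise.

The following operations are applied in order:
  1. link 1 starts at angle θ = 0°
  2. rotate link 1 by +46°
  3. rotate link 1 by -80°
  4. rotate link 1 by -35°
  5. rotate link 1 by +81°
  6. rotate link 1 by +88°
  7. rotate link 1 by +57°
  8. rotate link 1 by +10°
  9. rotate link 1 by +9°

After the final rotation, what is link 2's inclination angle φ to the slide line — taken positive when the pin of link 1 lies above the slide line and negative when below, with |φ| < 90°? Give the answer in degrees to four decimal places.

geometry: r = 58 mm, L = 133 mm, e = 2 mm; θ starts at 0°
rotate link 1 by +46°: θ ← 0° +46° = 46°
rotate link 1 by -80°: θ ← 46° -80° = -34°
rotate link 1 by -35°: θ ← -34° -35° = -69°
rotate link 1 by +81°: θ ← -69° +81° = 12°
rotate link 1 by +88°: θ ← 12° +88° = 100°
rotate link 1 by +57°: θ ← 100° +57° = 157°
rotate link 1 by +10°: θ ← 157° +10° = 167°
rotate link 1 by +9°: θ ← 167° +9° = 176°
h = r sin θ − e = 4.045875 − 2 = 2.045875
sin φ = h / L = 2.045875 / 133 = 0.01538252
φ = arcsin(0.01538252) = 0.881388°

0.8814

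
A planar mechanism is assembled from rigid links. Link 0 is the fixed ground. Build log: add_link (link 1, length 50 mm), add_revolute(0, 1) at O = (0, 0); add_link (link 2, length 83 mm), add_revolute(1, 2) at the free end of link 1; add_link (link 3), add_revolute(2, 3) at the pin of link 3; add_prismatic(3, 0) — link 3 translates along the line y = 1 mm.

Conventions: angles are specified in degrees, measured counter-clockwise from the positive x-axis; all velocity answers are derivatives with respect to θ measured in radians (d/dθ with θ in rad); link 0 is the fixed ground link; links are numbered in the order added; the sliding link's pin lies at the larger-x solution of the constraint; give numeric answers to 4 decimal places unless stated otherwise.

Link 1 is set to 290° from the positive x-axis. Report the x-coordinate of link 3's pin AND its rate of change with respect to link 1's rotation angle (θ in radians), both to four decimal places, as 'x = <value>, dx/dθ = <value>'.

geometry: r = 50 mm, L = 83 mm, e = 1 mm
crank pin P = (r cos θ, r sin θ) = (17.101007, -46.984631)
h = r sin θ − e = -46.984631 − 1 = -47.984631
x = r cos θ + √(L² − h²) = 17.101007 + 67.723520 = 84.824527
dx/dθ = −r sin θ − h·r cos θ/√(L² − h²) (θ in radians; h = -47.984631) = 59.101330

x = 84.8245, dx/dθ = 59.1013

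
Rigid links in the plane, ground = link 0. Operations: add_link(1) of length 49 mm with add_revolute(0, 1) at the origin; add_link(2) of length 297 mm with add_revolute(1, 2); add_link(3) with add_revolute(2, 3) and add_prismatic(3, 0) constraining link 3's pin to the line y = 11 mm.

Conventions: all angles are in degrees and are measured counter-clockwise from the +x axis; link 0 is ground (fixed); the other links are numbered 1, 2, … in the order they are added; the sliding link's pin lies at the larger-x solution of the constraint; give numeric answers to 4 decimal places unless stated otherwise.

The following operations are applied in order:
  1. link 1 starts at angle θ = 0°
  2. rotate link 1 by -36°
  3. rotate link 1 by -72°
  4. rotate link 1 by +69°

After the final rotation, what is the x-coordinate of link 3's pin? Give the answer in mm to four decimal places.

geometry: r = 49 mm, L = 297 mm, e = 11 mm; θ starts at 0°
rotate link 1 by -36°: θ ← 0° -36° = -36°
rotate link 1 by -72°: θ ← -36° -72° = -108°
rotate link 1 by +69°: θ ← -108° +69° = -39°
crank pin P = (r cos θ, r sin θ) = (38.080152, -30.836699)
h = r sin θ − e = -30.836699 − 11 = -41.836699
x = r cos θ + √(L² − h²) = 38.080152 + 294.038587 = 332.118739

332.1187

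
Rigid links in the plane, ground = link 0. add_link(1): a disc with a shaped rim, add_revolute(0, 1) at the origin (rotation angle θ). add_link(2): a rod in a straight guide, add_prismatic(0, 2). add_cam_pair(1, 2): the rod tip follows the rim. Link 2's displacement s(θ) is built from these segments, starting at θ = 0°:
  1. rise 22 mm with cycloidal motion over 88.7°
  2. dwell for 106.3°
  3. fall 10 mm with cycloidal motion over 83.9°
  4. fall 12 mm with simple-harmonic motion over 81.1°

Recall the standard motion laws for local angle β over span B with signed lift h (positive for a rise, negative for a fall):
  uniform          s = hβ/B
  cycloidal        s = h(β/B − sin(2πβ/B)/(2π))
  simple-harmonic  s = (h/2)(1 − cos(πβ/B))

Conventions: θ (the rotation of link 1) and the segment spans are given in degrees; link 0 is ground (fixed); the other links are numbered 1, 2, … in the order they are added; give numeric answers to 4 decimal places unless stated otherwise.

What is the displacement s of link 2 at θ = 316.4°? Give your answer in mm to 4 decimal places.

segment 1 (0° to 88.7°, cycloidal, h = 22) is passed completely: s = 0.0000 + (22) = 22.0000
segment 2 (88.7° to 195°, dwell): s unchanged at 22.0000
segment 3 (195° to 278.9°, cycloidal, h = -10) is passed completely: s = 22.0000 + (-10) = 12.0000
θ = 316.4° falls in segment 4 (278.9° to 360°, simple-harmonic, h = -12): β = 316.4 − 278.9 = 37.5°, B = 81.1°; Δs = -12/2·(1 − cos(π·0.4624)) = -5.2928; s = 12.0000 − 5.2928 = 6.7072

6.7072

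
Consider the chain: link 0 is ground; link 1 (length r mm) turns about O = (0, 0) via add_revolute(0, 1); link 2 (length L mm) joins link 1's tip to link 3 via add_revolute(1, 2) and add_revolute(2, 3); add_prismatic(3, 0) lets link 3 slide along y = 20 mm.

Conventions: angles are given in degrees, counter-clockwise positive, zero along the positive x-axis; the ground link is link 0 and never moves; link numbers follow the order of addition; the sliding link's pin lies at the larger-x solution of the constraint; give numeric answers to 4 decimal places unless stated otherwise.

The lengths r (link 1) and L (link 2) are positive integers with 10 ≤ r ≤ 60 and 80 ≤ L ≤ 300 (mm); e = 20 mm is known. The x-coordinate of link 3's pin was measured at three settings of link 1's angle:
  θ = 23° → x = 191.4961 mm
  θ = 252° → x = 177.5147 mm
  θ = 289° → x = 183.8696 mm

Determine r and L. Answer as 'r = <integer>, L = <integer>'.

constraint per measurement: (x − r cos θ)² + (r sin θ − e)² = L²
subtracting the θ₁ and θ₂ equations cancels the r² and L² terms:
r = (x₁² − x₂²) / (2[(x₁cos θ₁ + e sin θ₁) − (x₂cos θ₂ + e sin θ₂)]) = 10.0000 → r = 10
L² = (x₁ − r cos θ₁)² + (r sin θ₁ − e)² = 33489.0021 → L = 183.0000 → L = 183
check at θ₃=289°: x = 183.8696 (printed 183.8696) ✓

r = 10, L = 183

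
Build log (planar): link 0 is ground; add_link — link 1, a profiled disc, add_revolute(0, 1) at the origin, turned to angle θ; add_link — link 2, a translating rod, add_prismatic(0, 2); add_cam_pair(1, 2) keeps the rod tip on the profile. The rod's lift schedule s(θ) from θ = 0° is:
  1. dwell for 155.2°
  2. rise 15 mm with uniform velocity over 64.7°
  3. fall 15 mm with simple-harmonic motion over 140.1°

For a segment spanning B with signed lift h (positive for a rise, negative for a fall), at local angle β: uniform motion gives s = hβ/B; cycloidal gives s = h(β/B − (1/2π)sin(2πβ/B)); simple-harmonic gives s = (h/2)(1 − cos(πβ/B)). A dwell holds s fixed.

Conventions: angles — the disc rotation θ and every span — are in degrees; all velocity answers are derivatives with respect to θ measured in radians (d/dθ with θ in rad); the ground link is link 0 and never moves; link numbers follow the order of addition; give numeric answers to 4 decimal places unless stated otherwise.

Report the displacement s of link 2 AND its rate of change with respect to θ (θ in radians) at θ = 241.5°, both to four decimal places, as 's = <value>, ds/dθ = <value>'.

seg 1 [0°–155.2°] dwell: s stays 0.0000
seg 2 [155.2°–219.9°] uniform, h=15: full span → s += 15 → s = 15.0000
seg 3 [219.9°–360°] simple-harmonic, h=-15: θ=241.5° here. β=21.6, B=140.1. -15/2·(1 − cos(π·0.1542)) = -0.8627 → s = 14.1373
velocity in seg [219.9°–360°] (simple-harmonic), θ in radians: β = 21.6° = 0.3770 rad, B = 140.1° = 2.4452 rad; ds/dθ = (πh/(2B)) sin(πβ/B) = (π·(-15)/(2·2.4452)) sin(π·0.1542) = -4.486889 mm/rad

s = 14.1373, ds/dθ = -4.4869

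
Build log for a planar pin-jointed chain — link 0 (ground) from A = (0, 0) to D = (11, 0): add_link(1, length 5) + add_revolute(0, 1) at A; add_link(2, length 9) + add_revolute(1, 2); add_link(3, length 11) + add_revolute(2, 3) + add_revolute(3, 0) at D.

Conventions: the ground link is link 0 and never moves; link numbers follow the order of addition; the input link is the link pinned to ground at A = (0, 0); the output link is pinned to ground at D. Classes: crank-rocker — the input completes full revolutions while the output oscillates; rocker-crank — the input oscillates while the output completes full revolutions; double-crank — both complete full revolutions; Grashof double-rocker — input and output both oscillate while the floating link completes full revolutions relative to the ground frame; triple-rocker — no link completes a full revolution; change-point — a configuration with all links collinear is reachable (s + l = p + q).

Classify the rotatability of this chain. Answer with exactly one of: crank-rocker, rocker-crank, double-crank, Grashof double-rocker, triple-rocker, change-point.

lengths: ground=11, input=5, coupler=9, output=11
sorted: s=5 (shortest), l=11 (longest), p+q=20
s + l = 16 vs p + q = 20
s + l < p + q (Grashof) with shortest = input link → crank-rocker

crank-rocker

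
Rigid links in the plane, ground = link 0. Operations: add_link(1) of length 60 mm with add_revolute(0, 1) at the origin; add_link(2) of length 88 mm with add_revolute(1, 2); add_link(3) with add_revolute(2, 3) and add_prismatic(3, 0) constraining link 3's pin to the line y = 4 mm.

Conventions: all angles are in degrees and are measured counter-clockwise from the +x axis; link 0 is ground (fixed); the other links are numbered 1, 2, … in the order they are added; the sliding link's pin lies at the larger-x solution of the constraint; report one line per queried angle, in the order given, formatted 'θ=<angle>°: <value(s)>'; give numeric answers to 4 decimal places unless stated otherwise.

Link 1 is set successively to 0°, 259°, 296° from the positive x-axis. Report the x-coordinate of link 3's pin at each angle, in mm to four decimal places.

geometry: r = 60 mm, L = 88 mm, e = 4 mm
θ=0°: crank pin P = (r cos θ, r sin θ) = (60.000000, 0.000000)
θ=0°: h = r sin θ − e = 0.000000 − 4 = -4.000000
θ=0°: x = r cos θ + √(L² − h²) = 60.000000 + 87.909044 = 147.909044
θ=259°: crank pin P = (r cos θ, r sin θ) = (-11.448540, -58.897631)
θ=259°: h = r sin θ − e = -58.897631 − 4 = -62.897631
θ=259°: x = r cos θ + √(L² − h²) = -11.448540 + 61.545820 = 50.097281
θ=296°: crank pin P = (r cos θ, r sin θ) = (26.302269, -53.927643)
θ=296°: h = r sin θ − e = -53.927643 − 4 = -57.927643
θ=296°: x = r cos θ + √(L² − h²) = 26.302269 + 66.244911 = 92.547180

θ=0°: 147.9090
θ=259°: 50.0973
θ=296°: 92.5472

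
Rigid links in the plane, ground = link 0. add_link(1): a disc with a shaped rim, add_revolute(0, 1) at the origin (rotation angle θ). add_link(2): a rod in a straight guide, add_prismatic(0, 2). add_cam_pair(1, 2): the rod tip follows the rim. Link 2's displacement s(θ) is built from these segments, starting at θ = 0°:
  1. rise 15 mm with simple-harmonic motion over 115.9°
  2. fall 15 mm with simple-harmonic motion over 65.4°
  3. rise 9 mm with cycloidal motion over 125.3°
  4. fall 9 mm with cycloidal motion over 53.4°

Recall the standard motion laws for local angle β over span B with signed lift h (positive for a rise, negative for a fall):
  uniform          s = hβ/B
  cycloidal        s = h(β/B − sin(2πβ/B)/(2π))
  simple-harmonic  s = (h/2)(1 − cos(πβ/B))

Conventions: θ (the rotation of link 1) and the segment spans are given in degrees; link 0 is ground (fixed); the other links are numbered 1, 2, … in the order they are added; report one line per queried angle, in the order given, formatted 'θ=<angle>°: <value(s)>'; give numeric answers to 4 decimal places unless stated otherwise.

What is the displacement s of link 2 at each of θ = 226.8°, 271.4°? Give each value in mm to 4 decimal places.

segment 1 (0° to 115.9°, simple-harmonic, h = 15) is passed completely: s = 0.0000 + (15) = 15.0000
segment 2 (115.9° to 181.3°, simple-harmonic, h = -15) is passed completely: s = 15.0000 + (-15) = 0.0000
θ = 226.8° falls in segment 3 (181.3° to 306.6°, cycloidal, h = 9): β = 226.8 − 181.3 = 45.5°, B = 125.3°; Δs = 9·(0.3631 − sin(2π·0.3631)/(2π)) = 2.1826; s = 0.0000 + 2.1826 = 2.1826
θ = 271.4° falls in segment 3 (181.3° to 306.6°, cycloidal, h = 9): β = 271.4 − 181.3 = 90.1°, B = 125.3°; Δs = 9·(0.7191 − sin(2π·0.7191)/(2π)) = 7.8771; s = 0.0000 + 7.8771 = 7.8771

θ=226.8°: 2.1826
θ=271.4°: 7.8771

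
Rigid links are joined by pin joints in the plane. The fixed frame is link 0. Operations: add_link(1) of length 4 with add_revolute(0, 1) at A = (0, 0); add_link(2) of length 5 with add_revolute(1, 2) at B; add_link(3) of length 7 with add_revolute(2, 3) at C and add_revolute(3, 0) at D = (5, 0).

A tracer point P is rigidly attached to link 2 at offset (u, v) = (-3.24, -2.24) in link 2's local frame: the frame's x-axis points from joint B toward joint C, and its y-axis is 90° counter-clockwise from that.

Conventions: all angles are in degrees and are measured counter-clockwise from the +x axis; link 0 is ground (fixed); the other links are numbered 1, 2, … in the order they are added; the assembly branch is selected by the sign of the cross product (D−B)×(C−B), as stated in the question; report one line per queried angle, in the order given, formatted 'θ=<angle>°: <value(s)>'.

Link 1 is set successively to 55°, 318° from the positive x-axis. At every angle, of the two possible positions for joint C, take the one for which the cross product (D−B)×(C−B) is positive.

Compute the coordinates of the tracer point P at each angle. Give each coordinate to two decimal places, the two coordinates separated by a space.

A=(0,0), D=(5.00,0)
θ=55°: B = A + 4.00·(cos55°, sin55°) = (2.2943, 3.2766)
θ=55°: |BD| = 4.2493
θ=55°: circle(B,5.00) ∩ circle(D,7.00): a=-0.6993, h=4.9509
θ=55°:   candidates: C₊=(5.6666,6.9682) cross=21.038; C₋=(-1.9685,0.6635) cross=-21.038
θ=55°:   branch + wants cross > 0 → take C=(5.6666,6.9682) (cross=21.038)
θ=55°: ex = (C−B)/|BC| = (0.6745,0.7383); ey = (-0.7383,0.6745)
θ=55°: P = B + -3.24·ex + -2.24·ey = (1.7629,-0.6263)
θ=318°: B = A + 4.00·(cos318°, sin318°) = (2.9726, -2.6765)
θ=318°: |BD| = 3.3577
θ=318°: circle(B,5.00) ∩ circle(D,7.00): a=-1.8950, h=4.6270
θ=318°:   candidates: C₊=(-1.8599,-1.3933) cross=15.536; C₋=(5.5166,-6.9809) cross=-15.536
θ=318°:   branch + wants cross > 0 → take C=(-1.8599,-1.3933) (cross=15.536)
θ=318°: ex = (C−B)/|BC| = (-0.9665,0.2567); ey = (-0.2567,-0.9665)
θ=318°: P = B + -3.24·ex + -2.24·ey = (6.6790,-1.3431)

θ=55°: 1.76 -0.63
θ=318°: 6.68 -1.34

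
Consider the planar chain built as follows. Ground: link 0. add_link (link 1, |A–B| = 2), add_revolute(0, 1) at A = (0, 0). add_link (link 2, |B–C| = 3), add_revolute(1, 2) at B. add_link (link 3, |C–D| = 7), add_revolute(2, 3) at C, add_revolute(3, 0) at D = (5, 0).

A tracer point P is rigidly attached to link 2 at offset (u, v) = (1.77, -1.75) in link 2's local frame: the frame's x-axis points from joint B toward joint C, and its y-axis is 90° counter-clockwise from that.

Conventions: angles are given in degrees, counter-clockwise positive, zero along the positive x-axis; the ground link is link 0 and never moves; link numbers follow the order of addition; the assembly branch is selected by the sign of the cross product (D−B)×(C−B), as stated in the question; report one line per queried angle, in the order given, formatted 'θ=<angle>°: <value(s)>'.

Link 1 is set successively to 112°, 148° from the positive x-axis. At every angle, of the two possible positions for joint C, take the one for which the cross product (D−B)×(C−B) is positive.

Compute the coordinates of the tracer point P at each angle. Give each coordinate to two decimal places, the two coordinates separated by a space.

A=(0,0), D=(5.00,0)
θ=112°: B = A + 2.00·(cos112°, sin112°) = (-0.7492, 1.8544)
θ=112°: |BD| = 6.0409
θ=112°: circle(B,3.00) ∩ circle(D,7.00): a=-0.2903, h=2.9859
θ=112°:   candidates: C₊=(-0.1090,4.7852) cross=18.038; C₋=(-1.9421,-0.8983) cross=-18.038
θ=112°:   branch + wants cross > 0 → take C=(-0.1090,4.7852) (cross=18.038)
θ=112°: ex = (C−B)/|BC| = (0.2134,0.9770); ey = (-0.9770,0.2134)
θ=112°: P = B + 1.77·ex + -1.75·ey = (1.3382,3.2101)
θ=148°: B = A + 2.00·(cos148°, sin148°) = (-1.6961, 1.0598)
θ=148°: |BD| = 6.7795
θ=148°: circle(B,3.00) ∩ circle(D,7.00): a=0.4396, h=2.9676
θ=148°:   candidates: C₊=(-0.7979,3.9222) cross=20.119; C₋=(-1.7258,-1.9400) cross=-20.119
θ=148°:   branch + wants cross > 0 → take C=(-0.7979,3.9222) (cross=20.119)
θ=148°: ex = (C−B)/|BC| = (0.2994,0.9541); ey = (-0.9541,0.2994)
θ=148°: P = B + 1.77·ex + -1.75·ey = (0.5035,2.2247)

θ=112°: 1.34 3.21
θ=148°: 0.50 2.22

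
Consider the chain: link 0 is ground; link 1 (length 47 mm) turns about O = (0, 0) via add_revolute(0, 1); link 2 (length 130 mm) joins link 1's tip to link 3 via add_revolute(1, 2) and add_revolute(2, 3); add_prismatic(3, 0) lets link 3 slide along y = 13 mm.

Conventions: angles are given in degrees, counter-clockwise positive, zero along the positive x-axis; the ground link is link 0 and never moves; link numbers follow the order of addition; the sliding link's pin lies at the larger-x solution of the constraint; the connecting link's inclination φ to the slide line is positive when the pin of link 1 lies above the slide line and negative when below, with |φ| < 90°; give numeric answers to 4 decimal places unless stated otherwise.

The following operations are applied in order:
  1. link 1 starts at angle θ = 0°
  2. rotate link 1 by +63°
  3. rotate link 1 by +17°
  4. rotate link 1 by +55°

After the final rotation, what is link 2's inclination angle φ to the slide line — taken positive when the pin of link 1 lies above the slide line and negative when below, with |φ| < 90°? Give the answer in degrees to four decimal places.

geometry: r = 47 mm, L = 130 mm, e = 13 mm; θ starts at 0°
rotate link 1 by +63°: θ ← 0° +63° = 63°
rotate link 1 by +17°: θ ← 63° +17° = 80°
rotate link 1 by +55°: θ ← 80° +55° = 135°
h = r sin θ − e = 33.234019 − 13 = 20.234019
sin φ = h / L = 20.234019 / 130 = 0.15564630
φ = arcsin(0.15564630) = 8.954281°

8.9543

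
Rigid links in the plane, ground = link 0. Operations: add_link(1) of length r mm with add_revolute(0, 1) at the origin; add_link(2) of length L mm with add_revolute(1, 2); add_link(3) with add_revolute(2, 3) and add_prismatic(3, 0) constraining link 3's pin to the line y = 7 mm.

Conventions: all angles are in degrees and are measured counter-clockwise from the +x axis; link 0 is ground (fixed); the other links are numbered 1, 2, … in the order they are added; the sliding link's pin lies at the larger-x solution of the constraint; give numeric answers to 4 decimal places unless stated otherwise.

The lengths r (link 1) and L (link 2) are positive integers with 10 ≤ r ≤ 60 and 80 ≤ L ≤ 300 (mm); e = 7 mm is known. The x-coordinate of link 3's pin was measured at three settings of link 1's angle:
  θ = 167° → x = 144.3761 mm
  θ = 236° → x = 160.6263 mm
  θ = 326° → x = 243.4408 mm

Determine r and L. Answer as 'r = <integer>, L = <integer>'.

constraint per measurement: (x − r cos θ)² + (r sin θ − e)² = L²
subtracting the θ₁ and θ₂ equations cancels the r² and L² terms:
r = (x₁² − x₂²) / (2[(x₁cos θ₁ + e sin θ₁) − (x₂cos θ₂ + e sin θ₂)]) = 57.0000 → r = 57
L² = (x₁ − r cos θ₁)² + (r sin θ₁ − e)² = 39999.9828 → L = 200.0000 → L = 200
check at θ₃=326°: x = 243.4408 (printed 243.4408) ✓

r = 57, L = 200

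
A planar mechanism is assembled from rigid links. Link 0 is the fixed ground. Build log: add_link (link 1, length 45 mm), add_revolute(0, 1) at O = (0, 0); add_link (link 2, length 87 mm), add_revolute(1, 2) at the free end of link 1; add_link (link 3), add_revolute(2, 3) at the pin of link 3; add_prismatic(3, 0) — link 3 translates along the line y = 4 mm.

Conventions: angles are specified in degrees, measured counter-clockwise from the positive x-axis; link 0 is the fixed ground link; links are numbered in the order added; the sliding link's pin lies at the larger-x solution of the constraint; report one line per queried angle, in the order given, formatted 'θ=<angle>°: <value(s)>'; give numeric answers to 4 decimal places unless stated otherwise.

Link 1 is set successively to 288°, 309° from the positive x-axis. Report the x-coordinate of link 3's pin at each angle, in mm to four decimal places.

geometry: r = 45 mm, L = 87 mm, e = 4 mm
θ=288°: crank pin P = (r cos θ, r sin θ) = (13.905765, -42.797543)
θ=288°: h = r sin θ − e = -42.797543 − 4 = -46.797543
θ=288°: x = r cos θ + √(L² − h²) = 13.905765 + 73.341598 = 87.247362
θ=309°: crank pin P = (r cos θ, r sin θ) = (28.319418, -34.971568)
θ=309°: h = r sin θ − e = -34.971568 − 4 = -38.971568
θ=309°: x = r cos θ + √(L² − h²) = 28.319418 + 77.783140 = 106.102558

θ=288°: 87.2474
θ=309°: 106.1026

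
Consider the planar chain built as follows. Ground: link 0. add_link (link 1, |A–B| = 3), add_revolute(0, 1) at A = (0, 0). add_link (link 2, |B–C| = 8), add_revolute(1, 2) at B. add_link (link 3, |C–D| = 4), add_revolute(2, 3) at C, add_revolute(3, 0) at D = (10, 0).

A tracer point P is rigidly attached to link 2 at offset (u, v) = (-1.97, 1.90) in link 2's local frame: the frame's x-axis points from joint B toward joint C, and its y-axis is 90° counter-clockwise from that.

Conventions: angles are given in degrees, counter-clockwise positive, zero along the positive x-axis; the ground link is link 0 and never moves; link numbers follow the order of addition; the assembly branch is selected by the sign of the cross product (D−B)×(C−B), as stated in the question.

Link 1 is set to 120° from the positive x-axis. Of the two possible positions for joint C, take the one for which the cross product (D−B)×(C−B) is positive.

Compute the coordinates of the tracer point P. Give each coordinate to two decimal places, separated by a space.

A=(0,0), D=(10.00,0)
B = A + 3.00·(cos120°, sin120°) = (-1.5000, 2.5981)
|BD| = 11.7898
circle(B,8.00) ∩ circle(D,4.00): a=7.9306, h=1.0517
  candidates: C₊=(6.4674,1.8763) cross=12.400; C₋=(6.0038,-0.1754) cross=-12.400
  branch + wants cross > 0 → take C=(6.4674,1.8763) (cross=12.400)
ex = (C−B)/|BC| = (0.9959,-0.0902); ey = (0.0902,0.9959)
P = B + -1.97·ex + 1.90·ey = (-3.2905,4.6681)

-3.29 4.67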